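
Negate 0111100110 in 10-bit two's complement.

Original: 0111100110
Step 1 - Invert all bits: 1000011001
Step 2 - Add 1: 1000011010
Verification: 0111100110 + 1000011010 = 10000000000; discarding the end carry (carry out of the top bit) leaves the 10-bit value 0000000000, as required for x + (-x)



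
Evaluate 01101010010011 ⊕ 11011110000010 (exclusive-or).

XOR: 1 when bits differ
  01101010010011
^ 11011110000010
----------------
  10110100010001
Decimal: 6803 ^ 14210 = 11537



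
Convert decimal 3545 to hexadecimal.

Using repeated division by 16 (digits 10–15 are A–F):
3545 ÷ 16 = 221 remainder 9
221 ÷ 16 = 13 remainder 13 (D)
13 ÷ 16 = 0 remainder 13 (D)
Reading remainders bottom to top: DD9



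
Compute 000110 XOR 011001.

XOR: 1 when bits differ
  000110
^ 011001
--------
  011111
Decimal: 6 ^ 25 = 31



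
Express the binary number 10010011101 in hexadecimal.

Group into 4-bit nibbles from right:
  0100 = 4
  1001 = 9
  1101 = D
Result: 49D



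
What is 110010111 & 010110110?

AND: 1 only when both bits are 1
  110010111
& 010110110
-----------
  010010110
Decimal: 407 & 182 = 150



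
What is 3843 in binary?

Using repeated division by 2:
3843 ÷ 2 = 1921 remainder 1
1921 ÷ 2 = 960 remainder 1
960 ÷ 2 = 480 remainder 0
480 ÷ 2 = 240 remainder 0
240 ÷ 2 = 120 remainder 0
120 ÷ 2 = 60 remainder 0
60 ÷ 2 = 30 remainder 0
30 ÷ 2 = 15 remainder 0
15 ÷ 2 = 7 remainder 1
7 ÷ 2 = 3 remainder 1
3 ÷ 2 = 1 remainder 1
1 ÷ 2 = 0 remainder 1
Reading remainders bottom to top: 111100000011



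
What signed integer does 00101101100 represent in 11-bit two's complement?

Binary: 00101101100
Sign bit: 0 (non-negative)
Read directly as an unsigned value:
00101101100 = 256 + 64 + 32 + 8 + 4 = 364
Value: 364



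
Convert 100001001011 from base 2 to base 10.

Sum of powers of 2 for each 1-bit:
2^0 + 2^1 + 2^3 + 2^6 + 2^11
= 1 + 2 + 8 + 64 + 2048
= 2123



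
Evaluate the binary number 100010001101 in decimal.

Sum of powers of 2 for each 1-bit:
2^0 + 2^2 + 2^3 + 2^7 + 2^11
= 1 + 4 + 8 + 128 + 2048
= 2189



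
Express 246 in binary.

Using repeated division by 2:
246 ÷ 2 = 123 remainder 0
123 ÷ 2 = 61 remainder 1
61 ÷ 2 = 30 remainder 1
30 ÷ 2 = 15 remainder 0
15 ÷ 2 = 7 remainder 1
7 ÷ 2 = 3 remainder 1
3 ÷ 2 = 1 remainder 1
1 ÷ 2 = 0 remainder 1
Reading remainders bottom to top: 11110110



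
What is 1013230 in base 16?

Using repeated division by 16 (digits 10–15 are A–F):
1013230 ÷ 16 = 63326 remainder 14 (E)
63326 ÷ 16 = 3957 remainder 14 (E)
3957 ÷ 16 = 247 remainder 5
247 ÷ 16 = 15 remainder 7
15 ÷ 16 = 0 remainder 15 (F)
Reading remainders bottom to top: F75EE



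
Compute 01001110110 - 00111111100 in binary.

Method 1 - Direct subtraction (column by column from the right: bit − bit − borrow-in; if negative, add 2 and borrow 1 from the next column):
borrow: 01111110000
        01001110110
-       00111111100
-------------------
        00001111010

Method 2 - Add two's complement:
Two's complement of 00111111100: invert → 11000000011, add 1 → 11000000100
  01001110110
+ 11000000100
-------------
 100001111010  (end carry out of the top bit = 1)
Discarding the end carry: 00001111010
Decimal check:
  01001110110 = 512 + 64 + 32 + 16 + 4 + 2 = 630
  00111111100 = 256 + 128 + 64 + 32 + 16 + 8 + 4 = 508
  630 - 508 = 122, and 00001111010 = 64 + 32 + 16 + 8 + 2 = 122 ✓



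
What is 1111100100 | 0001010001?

OR: 1 when either bit is 1
  1111100100
| 0001010001
------------
  1111110101
Decimal: 996 | 81 = 1013



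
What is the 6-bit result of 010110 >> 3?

Original: 010110 (decimal 22)
Shift right by 3 positions
Drop the 3 low bits; fill with zeros on the left
Result: 000010 (decimal 2)
Equivalent: 22 >> 3 = 22 ÷ 2^3 = 2



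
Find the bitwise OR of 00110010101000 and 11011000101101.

OR: 1 when either bit is 1
  00110010101000
| 11011000101101
----------------
  11111010101101
Decimal: 3240 | 13869 = 16045



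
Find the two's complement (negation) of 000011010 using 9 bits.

Original: 000011010
Step 1 - Invert all bits: 111100101
Step 2 - Add 1: 111100110
Verification: 000011010 + 111100110 = 1000000000; discarding the end carry (carry out of the top bit) leaves the 9-bit value 000000000, as required for x + (-x)



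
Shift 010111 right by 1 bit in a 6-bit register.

Original: 010111 (decimal 23)
Shift right by 1 position
Drop the 1 low bit; fill with zero on the left
Result: 001011 (decimal 11)
Equivalent: 23 >> 1 = 23 ÷ 2^1 = 11



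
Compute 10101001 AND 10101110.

AND: 1 only when both bits are 1
  10101001
& 10101110
----------
  10101000
Decimal: 169 & 174 = 168



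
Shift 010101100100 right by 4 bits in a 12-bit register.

Original: 010101100100 (decimal 1380)
Shift right by 4 positions
Drop the 4 low bits; fill with zeros on the left
Result: 000001010110 (decimal 86)
Equivalent: 1380 >> 4 = 1380 ÷ 2^4 = 86



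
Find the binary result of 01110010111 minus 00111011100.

Method 1 - Direct subtraction (column by column from the right: bit − bit − borrow-in; if negative, add 2 and borrow 1 from the next column):
borrow: 01111110000
        01110010111
-       00111011100
-------------------
        00110111011

Method 2 - Add two's complement:
Two's complement of 00111011100: invert → 11000100011, add 1 → 11000100100
  01110010111
+ 11000100100
-------------
 100110111011  (end carry out of the top bit = 1)
Discarding the end carry: 00110111011
Decimal check:
  01110010111 = 512 + 256 + 128 + 16 + 4 + 2 + 1 = 919
  00111011100 = 256 + 128 + 64 + 16 + 8 + 4 = 476
  919 - 476 = 443, and 00110111011 = 256 + 128 + 32 + 16 + 8 + 2 + 1 = 443 ✓



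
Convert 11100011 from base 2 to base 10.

Sum of powers of 2 for each 1-bit:
2^0 + 2^1 + 2^5 + 2^6 + 2^7
= 1 + 2 + 32 + 64 + 128
= 227



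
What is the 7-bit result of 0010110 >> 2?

Original: 0010110 (decimal 22)
Shift right by 2 positions
Drop the 2 low bits; fill with zeros on the left
Result: 0000101 (decimal 5)
Equivalent: 22 >> 2 = 22 ÷ 2^2 = 5



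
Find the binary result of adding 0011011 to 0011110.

Add column by column from the right: bit + bit + carry-in; write the sum mod 2, carry 1 when the sum is 2 or 3.
carry:  0111100
        0011011
+       0011110
---------------
       00111001
(the carry out of the leftmost column, 0, becomes the leading bit)
Decimal check:
  0011011 = 16 + 8 + 2 + 1 = 27
  0011110 = 16 + 8 + 4 + 2 = 30
  27 + 30 = 57, and 00111001 = 32 + 16 + 8 + 1 = 57 ✓



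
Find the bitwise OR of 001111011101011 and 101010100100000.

OR: 1 when either bit is 1
  001111011101011
| 101010100100000
-----------------
  101111111101011
Decimal: 7915 | 21792 = 24555



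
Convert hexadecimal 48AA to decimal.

Expand by place value (powers of 16):
Digit values: A = 10
48AA = 4 × 16^3 + 8 × 16^2 + 10 × 16^1 + 10 × 16^0
= 4 × 4096 + 8 × 256 + 10 × 16 + 10 × 1
= 16384 + 2048 + 160 + 10
= 18602



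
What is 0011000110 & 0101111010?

AND: 1 only when both bits are 1
  0011000110
& 0101111010
------------
  0001000010
Decimal: 198 & 378 = 66



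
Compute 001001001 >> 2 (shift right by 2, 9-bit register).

Original: 001001001 (decimal 73)
Shift right by 2 positions
Drop the 2 low bits; fill with zeros on the left
Result: 000010010 (decimal 18)
Equivalent: 73 >> 2 = 73 ÷ 2^2 = 18



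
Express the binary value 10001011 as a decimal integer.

Sum of powers of 2 for each 1-bit:
2^0 + 2^1 + 2^3 + 2^7
= 1 + 2 + 8 + 128
= 139



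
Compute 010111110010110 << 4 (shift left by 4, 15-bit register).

Original: 010111110010110 (decimal 12182)
Shift left by 4 positions
Append 4 zeros on the right and drop the 4 high bits that overflow the 15-bit width
Result: 111100101100000 (decimal 31072)
Equivalent: 12182 << 4 = 12182 × 2^4 = 194912, truncated to 15 bits = 31072



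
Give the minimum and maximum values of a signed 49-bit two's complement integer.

For 49-bit two's complement:
Minimum: -2^48 = -281474976710656
Maximum: 2^48 - 1 = 281474976710655



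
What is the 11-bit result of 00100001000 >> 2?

Original: 00100001000 (decimal 264)
Shift right by 2 positions
Drop the 2 low bits; fill with zeros on the left
Result: 00001000010 (decimal 66)
Equivalent: 264 >> 2 = 264 ÷ 2^2 = 66



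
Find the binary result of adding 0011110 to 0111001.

Add column by column from the right: bit + bit + carry-in; write the sum mod 2, carry 1 when the sum is 2 or 3.
carry:  1110000
        0011110
+       0111001
---------------
       01010111
(the carry out of the leftmost column, 0, becomes the leading bit)
Decimal check:
  0011110 = 16 + 8 + 4 + 2 = 30
  0111001 = 32 + 16 + 8 + 1 = 57
  30 + 57 = 87, and 01010111 = 64 + 16 + 4 + 2 + 1 = 87 ✓



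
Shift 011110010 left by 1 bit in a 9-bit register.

Original: 011110010 (decimal 242)
Shift left by 1 position
Append 1 zero on the right
Result: 111100100 (decimal 484)
Equivalent: 242 << 1 = 242 × 2^1 = 484



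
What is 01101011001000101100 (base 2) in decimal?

Sum of powers of 2 for each 1-bit:
2^2 + 2^3 + 2^5 + 2^9 + 2^12 + 2^13 + 2^15 + 2^17 + 2^18
= 4 + 8 + 32 + 512 + 4096 + 8192 + 32768 + 131072 + 262144
= 438828



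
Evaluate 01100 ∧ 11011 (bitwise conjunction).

AND: 1 only when both bits are 1
  01100
& 11011
-------
  01000
Decimal: 12 & 27 = 8



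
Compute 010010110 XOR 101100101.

XOR: 1 when bits differ
  010010110
^ 101100101
-----------
  111110011
Decimal: 150 ^ 357 = 499



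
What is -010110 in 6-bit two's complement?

Original: 010110
Step 1 - Invert all bits: 101001
Step 2 - Add 1: 101010
Verification: 010110 + 101010 = 1000000; discarding the end carry (carry out of the top bit) leaves the 6-bit value 000000, as required for x + (-x)



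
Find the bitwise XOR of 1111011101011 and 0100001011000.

XOR: 1 when bits differ
  1111011101011
^ 0100001011000
---------------
  1011010110011
Decimal: 7915 ^ 2136 = 5811



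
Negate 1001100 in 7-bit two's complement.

Original (sign bit 1, negative): 1001100
Step 1 - Invert all bits: 0110011
Step 2 - Add 1: 0110100
Verification: 1001100 + 0110100 = 10000000; discarding the end carry (carry out of the top bit) leaves the 7-bit value 0000000, as required for x + (-x)



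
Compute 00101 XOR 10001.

XOR: 1 when bits differ
  00101
^ 10001
-------
  10100
Decimal: 5 ^ 17 = 20



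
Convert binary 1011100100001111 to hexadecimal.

Group into 4-bit nibbles from right:
  1011 = B
  1001 = 9
  0000 = 0
  1111 = F
Result: B90F



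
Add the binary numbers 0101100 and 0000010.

Add column by column from the right: bit + bit + carry-in; write the sum mod 2, carry 1 when the sum is 2 or 3.
carry:  0000000
        0101100
+       0000010
---------------
       00101110
(the carry out of the leftmost column, 0, becomes the leading bit)
Decimal check:
  0101100 = 32 + 8 + 4 = 44
  0000010 = 2
  44 + 2 = 46, and 00101110 = 32 + 8 + 4 + 2 = 46 ✓



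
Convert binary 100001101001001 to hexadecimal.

Group into 4-bit nibbles from right:
  0100 = 4
  0011 = 3
  0100 = 4
  1001 = 9
Result: 4349



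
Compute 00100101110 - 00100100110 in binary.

Method 1 - Direct subtraction (column by column from the right: bit − bit − borrow-in; if negative, add 2 and borrow 1 from the next column):
borrow: 00000000000
        00100101110
-       00100100110
-------------------
        00000001000

Method 2 - Add two's complement:
Two's complement of 00100100110: invert → 11011011001, add 1 → 11011011010
  00100101110
+ 11011011010
-------------
 100000001000  (end carry out of the top bit = 1)
Discarding the end carry: 00000001000
Decimal check:
  00100101110 = 256 + 32 + 8 + 4 + 2 = 302
  00100100110 = 256 + 32 + 4 + 2 = 294
  302 - 294 = 8, and 00000001000 = 8 ✓



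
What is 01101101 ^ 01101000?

XOR: 1 when bits differ
  01101101
^ 01101000
----------
  00000101
Decimal: 109 ^ 104 = 5



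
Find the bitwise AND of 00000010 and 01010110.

AND: 1 only when both bits are 1
  00000010
& 01010110
----------
  00000010
Decimal: 2 & 86 = 2



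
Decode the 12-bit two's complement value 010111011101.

Binary: 010111011101
Sign bit: 0 (non-negative)
Read directly as an unsigned value:
010111011101 = 1024 + 256 + 128 + 64 + 16 + 8 + 4 + 1 = 1501
Value: 1501



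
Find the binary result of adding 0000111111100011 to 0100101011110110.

Add column by column from the right: bit + bit + carry-in; write the sum mod 2, carry 1 when the sum is 2 or 3.
carry:  0001111111001100
        0000111111100011
+       0100101011110110
------------------------
       00101101011011001
(the carry out of the leftmost column, 0, becomes the leading bit)
Decimal check:
  0000111111100011 = 2048 + 1024 + 512 + 256 + 128 + 64 + 32 + 2 + 1 = 4067
  0100101011110110 = 16384 + 2048 + 512 + 128 + 64 + 32 + 16 + 4 + 2 = 19190
  4067 + 19190 = 23257, and 00101101011011001 = 16384 + 4096 + 2048 + 512 + 128 + 64 + 16 + 8 + 1 = 23257 ✓



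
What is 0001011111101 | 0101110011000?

OR: 1 when either bit is 1
  0001011111101
| 0101110011000
---------------
  0101111111101
Decimal: 765 | 2968 = 3069



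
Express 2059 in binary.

Using repeated division by 2:
2059 ÷ 2 = 1029 remainder 1
1029 ÷ 2 = 514 remainder 1
514 ÷ 2 = 257 remainder 0
257 ÷ 2 = 128 remainder 1
128 ÷ 2 = 64 remainder 0
64 ÷ 2 = 32 remainder 0
32 ÷ 2 = 16 remainder 0
16 ÷ 2 = 8 remainder 0
8 ÷ 2 = 4 remainder 0
4 ÷ 2 = 2 remainder 0
2 ÷ 2 = 1 remainder 0
1 ÷ 2 = 0 remainder 1
Reading remainders bottom to top: 100000001011



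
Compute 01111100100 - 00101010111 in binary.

Method 1 - Direct subtraction (column by column from the right: bit − bit − borrow-in; if negative, add 2 and borrow 1 from the next column):
borrow: 00000111110
        01111100100
-       00101010111
-------------------
        01010001101

Method 2 - Add two's complement:
Two's complement of 00101010111: invert → 11010101000, add 1 → 11010101001
  01111100100
+ 11010101001
-------------
 101010001101  (end carry out of the top bit = 1)
Discarding the end carry: 01010001101
Decimal check:
  01111100100 = 512 + 256 + 128 + 64 + 32 + 4 = 996
  00101010111 = 256 + 64 + 16 + 4 + 2 + 1 = 343
  996 - 343 = 653, and 01010001101 = 512 + 128 + 8 + 4 + 1 = 653 ✓



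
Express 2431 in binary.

Using repeated division by 2:
2431 ÷ 2 = 1215 remainder 1
1215 ÷ 2 = 607 remainder 1
607 ÷ 2 = 303 remainder 1
303 ÷ 2 = 151 remainder 1
151 ÷ 2 = 75 remainder 1
75 ÷ 2 = 37 remainder 1
37 ÷ 2 = 18 remainder 1
18 ÷ 2 = 9 remainder 0
9 ÷ 2 = 4 remainder 1
4 ÷ 2 = 2 remainder 0
2 ÷ 2 = 1 remainder 0
1 ÷ 2 = 0 remainder 1
Reading remainders bottom to top: 100101111111



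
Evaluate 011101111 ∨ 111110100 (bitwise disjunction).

OR: 1 when either bit is 1
  011101111
| 111110100
-----------
  111111111
Decimal: 239 | 500 = 511



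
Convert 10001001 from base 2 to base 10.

Sum of powers of 2 for each 1-bit:
2^0 + 2^3 + 2^7
= 1 + 8 + 128
= 137



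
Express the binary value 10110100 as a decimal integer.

Sum of powers of 2 for each 1-bit:
2^2 + 2^4 + 2^5 + 2^7
= 4 + 16 + 32 + 128
= 180



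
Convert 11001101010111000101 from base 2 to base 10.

Sum of powers of 2 for each 1-bit:
2^0 + 2^2 + 2^6 + 2^7 + 2^8 + 2^10 + 2^12 + 2^14 + 2^15 + 2^18 + 2^19
= 1 + 4 + 64 + 128 + 256 + 1024 + 4096 + 16384 + 32768 + 262144 + 524288
= 841157



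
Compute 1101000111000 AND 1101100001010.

AND: 1 only when both bits are 1
  1101000111000
& 1101100001010
---------------
  1101000001000
Decimal: 6712 & 6922 = 6664



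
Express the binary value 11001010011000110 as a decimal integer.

Sum of powers of 2 for each 1-bit:
2^1 + 2^2 + 2^6 + 2^7 + 2^10 + 2^12 + 2^15 + 2^16
= 2 + 4 + 64 + 128 + 1024 + 4096 + 32768 + 65536
= 103622



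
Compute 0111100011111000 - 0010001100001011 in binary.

Method 1 - Direct subtraction (column by column from the right: bit − bit − borrow-in; if negative, add 2 and borrow 1 from the next column):
borrow: 0000111000011110
        0111100011111000
-       0010001100001011
------------------------
        0101010111101101

Method 2 - Add two's complement:
Two's complement of 0010001100001011: invert → 1101110011110100, add 1 → 1101110011110101
  0111100011111000
+ 1101110011110101
------------------
 10101010111101101  (end carry out of the top bit = 1)
Discarding the end carry: 0101010111101101
Decimal check:
  0111100011111000 = 16384 + 8192 + 4096 + 2048 + 128 + 64 + 32 + 16 + 8 = 30968
  0010001100001011 = 8192 + 512 + 256 + 8 + 2 + 1 = 8971
  30968 - 8971 = 21997, and 0101010111101101 = 16384 + 4096 + 1024 + 256 + 128 + 64 + 32 + 8 + 4 + 1 = 21997 ✓



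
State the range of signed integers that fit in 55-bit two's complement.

For 55-bit two's complement:
Minimum: -2^54 = -18014398509481984
Maximum: 2^54 - 1 = 18014398509481983



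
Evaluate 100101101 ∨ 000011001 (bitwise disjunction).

OR: 1 when either bit is 1
  100101101
| 000011001
-----------
  100111101
Decimal: 301 | 25 = 317



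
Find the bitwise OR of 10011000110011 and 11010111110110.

OR: 1 when either bit is 1
  10011000110011
| 11010111110110
----------------
  11011111110111
Decimal: 9779 | 13814 = 14327



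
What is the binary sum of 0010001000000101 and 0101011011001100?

Add column by column from the right: bit + bit + carry-in; write the sum mod 2, carry 1 when the sum is 2 or 3.
carry:  0000110000011000
        0010001000000101
+       0101011011001100
------------------------
       00111100011010001
(the carry out of the leftmost column, 0, becomes the leading bit)
Decimal check:
  0010001000000101 = 8192 + 512 + 4 + 1 = 8709
  0101011011001100 = 16384 + 4096 + 1024 + 512 + 128 + 64 + 8 + 4 = 22220
  8709 + 22220 = 30929, and 00111100011010001 = 16384 + 8192 + 4096 + 2048 + 128 + 64 + 16 + 1 = 30929 ✓



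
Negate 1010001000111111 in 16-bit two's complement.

Original (sign bit 1, negative): 1010001000111111
Step 1 - Invert all bits: 0101110111000000
Step 2 - Add 1: 0101110111000001
Verification: 1010001000111111 + 0101110111000001 = 10000000000000000; discarding the end carry (carry out of the top bit) leaves the 16-bit value 0000000000000000, as required for x + (-x)



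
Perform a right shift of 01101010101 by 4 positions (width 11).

Original: 01101010101 (decimal 853)
Shift right by 4 positions
Drop the 4 low bits; fill with zeros on the left
Result: 00000110101 (decimal 53)
Equivalent: 853 >> 4 = 853 ÷ 2^4 = 53



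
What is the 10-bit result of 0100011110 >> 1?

Original: 0100011110 (decimal 286)
Shift right by 1 position
Drop the 1 low bit; fill with zero on the left
Result: 0010001111 (decimal 143)
Equivalent: 286 >> 1 = 286 ÷ 2^1 = 143



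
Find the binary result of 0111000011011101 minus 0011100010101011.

Method 1 - Direct subtraction (column by column from the right: bit − bit − borrow-in; if negative, add 2 and borrow 1 from the next column):
borrow: 0111000001000100
        0111000011011101
-       0011100010101011
------------------------
        0011100000110010

Method 2 - Add two's complement:
Two's complement of 0011100010101011: invert → 1100011101010100, add 1 → 1100011101010101
  0111000011011101
+ 1100011101010101
------------------
 10011100000110010  (end carry out of the top bit = 1)
Discarding the end carry: 0011100000110010
Decimal check:
  0111000011011101 = 16384 + 8192 + 4096 + 128 + 64 + 16 + 8 + 4 + 1 = 28893
  0011100010101011 = 8192 + 4096 + 2048 + 128 + 32 + 8 + 2 + 1 = 14507
  28893 - 14507 = 14386, and 0011100000110010 = 8192 + 4096 + 2048 + 32 + 16 + 2 = 14386 ✓



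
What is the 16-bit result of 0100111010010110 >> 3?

Original: 0100111010010110 (decimal 20118)
Shift right by 3 positions
Drop the 3 low bits; fill with zeros on the left
Result: 0000100111010010 (decimal 2514)
Equivalent: 20118 >> 3 = 20118 ÷ 2^3 = 2514



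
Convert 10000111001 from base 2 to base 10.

Sum of powers of 2 for each 1-bit:
2^0 + 2^3 + 2^4 + 2^5 + 2^10
= 1 + 8 + 16 + 32 + 1024
= 1081



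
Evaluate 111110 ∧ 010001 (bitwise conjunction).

AND: 1 only when both bits are 1
  111110
& 010001
--------
  010000
Decimal: 62 & 17 = 16



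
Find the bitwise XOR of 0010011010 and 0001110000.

XOR: 1 when bits differ
  0010011010
^ 0001110000
------------
  0011101010
Decimal: 154 ^ 112 = 234



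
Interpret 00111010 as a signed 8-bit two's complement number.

Binary: 00111010
Sign bit: 0 (non-negative)
Read directly as an unsigned value:
00111010 = 32 + 16 + 8 + 2 = 58
Value: 58



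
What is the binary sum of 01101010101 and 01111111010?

Add column by column from the right: bit + bit + carry-in; write the sum mod 2, carry 1 when the sum is 2 or 3.
carry:  11111100000
        01101010101
+       01111111010
-------------------
       011101001111
(the carry out of the leftmost column, 0, becomes the leading bit)
Decimal check:
  01101010101 = 512 + 256 + 64 + 16 + 4 + 1 = 853
  01111111010 = 512 + 256 + 128 + 64 + 32 + 16 + 8 + 2 = 1018
  853 + 1018 = 1871, and 011101001111 = 1024 + 512 + 256 + 64 + 8 + 4 + 2 + 1 = 1871 ✓



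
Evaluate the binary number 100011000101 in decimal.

Sum of powers of 2 for each 1-bit:
2^0 + 2^2 + 2^6 + 2^7 + 2^11
= 1 + 4 + 64 + 128 + 2048
= 2245



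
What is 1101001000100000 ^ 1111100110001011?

XOR: 1 when bits differ
  1101001000100000
^ 1111100110001011
------------------
  0010101110101011
Decimal: 53792 ^ 63883 = 11179



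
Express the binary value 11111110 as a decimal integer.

Sum of powers of 2 for each 1-bit:
2^1 + 2^2 + 2^3 + 2^4 + 2^5 + 2^6 + 2^7
= 2 + 4 + 8 + 16 + 32 + 64 + 128
= 254



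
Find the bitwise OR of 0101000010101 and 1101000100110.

OR: 1 when either bit is 1
  0101000010101
| 1101000100110
---------------
  1101000110111
Decimal: 2581 | 6694 = 6711



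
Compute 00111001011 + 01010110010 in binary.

Add column by column from the right: bit + bit + carry-in; write the sum mod 2, carry 1 when the sum is 2 or 3.
carry:  11100000100
        00111001011
+       01010110010
-------------------
       010001111101
(the carry out of the leftmost column, 0, becomes the leading bit)
Decimal check:
  00111001011 = 256 + 128 + 64 + 8 + 2 + 1 = 459
  01010110010 = 512 + 128 + 32 + 16 + 2 = 690
  459 + 690 = 1149, and 010001111101 = 1024 + 64 + 32 + 16 + 8 + 4 + 1 = 1149 ✓



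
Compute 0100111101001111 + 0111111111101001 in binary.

Add column by column from the right: bit + bit + carry-in; write the sum mod 2, carry 1 when the sum is 2 or 3.
carry:  1111111110011110
        0100111101001111
+       0111111111101001
------------------------
       01100111100111000
(the carry out of the leftmost column, 0, becomes the leading bit)
Decimal check:
  0100111101001111 = 16384 + 2048 + 1024 + 512 + 256 + 64 + 8 + 4 + 2 + 1 = 20303
  0111111111101001 = 16384 + 8192 + 4096 + 2048 + 1024 + 512 + 256 + 128 + 64 + 32 + 8 + 1 = 32745
  20303 + 32745 = 53048, and 01100111100111000 = 32768 + 16384 + 2048 + 1024 + 512 + 256 + 32 + 16 + 8 = 53048 ✓



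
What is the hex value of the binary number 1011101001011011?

Group into 4-bit nibbles from right:
  1011 = B
  1010 = A
  0101 = 5
  1011 = B
Result: BA5B



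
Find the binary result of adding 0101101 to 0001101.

Add column by column from the right: bit + bit + carry-in; write the sum mod 2, carry 1 when the sum is 2 or 3.
carry:  0011010
        0101101
+       0001101
---------------
       00111010
(the carry out of the leftmost column, 0, becomes the leading bit)
Decimal check:
  0101101 = 32 + 8 + 4 + 1 = 45
  0001101 = 8 + 4 + 1 = 13
  45 + 13 = 58, and 00111010 = 32 + 16 + 8 + 2 = 58 ✓



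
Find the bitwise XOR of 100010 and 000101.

XOR: 1 when bits differ
  100010
^ 000101
--------
  100111
Decimal: 34 ^ 5 = 39



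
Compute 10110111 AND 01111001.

AND: 1 only when both bits are 1
  10110111
& 01111001
----------
  00110001
Decimal: 183 & 121 = 49



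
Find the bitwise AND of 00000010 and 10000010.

AND: 1 only when both bits are 1
  00000010
& 10000010
----------
  00000010
Decimal: 2 & 130 = 2



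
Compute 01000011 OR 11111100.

OR: 1 when either bit is 1
  01000011
| 11111100
----------
  11111111
Decimal: 67 | 252 = 255



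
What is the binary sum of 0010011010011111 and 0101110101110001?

Add column by column from the right: bit + bit + carry-in; write the sum mod 2, carry 1 when the sum is 2 or 3.
carry:  1111111111111110
        0010011010011111
+       0101110101110001
------------------------
       01000010000010000
(the carry out of the leftmost column, 0, becomes the leading bit)
Decimal check:
  0010011010011111 = 8192 + 1024 + 512 + 128 + 16 + 8 + 4 + 2 + 1 = 9887
  0101110101110001 = 16384 + 4096 + 2048 + 1024 + 256 + 64 + 32 + 16 + 1 = 23921
  9887 + 23921 = 33808, and 01000010000010000 = 32768 + 1024 + 16 = 33808 ✓



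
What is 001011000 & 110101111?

AND: 1 only when both bits are 1
  001011000
& 110101111
-----------
  000001000
Decimal: 88 & 431 = 8



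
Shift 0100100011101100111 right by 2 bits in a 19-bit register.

Original: 0100100011101100111 (decimal 149351)
Shift right by 2 positions
Drop the 2 low bits; fill with zeros on the left
Result: 0001001000111011001 (decimal 37337)
Equivalent: 149351 >> 2 = 149351 ÷ 2^2 = 37337



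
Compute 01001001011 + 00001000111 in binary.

Add column by column from the right: bit + bit + carry-in; write the sum mod 2, carry 1 when the sum is 2 or 3.
carry:  00010011110
        01001001011
+       00001000111
-------------------
       001010010010
(the carry out of the leftmost column, 0, becomes the leading bit)
Decimal check:
  01001001011 = 512 + 64 + 8 + 2 + 1 = 587
  00001000111 = 64 + 4 + 2 + 1 = 71
  587 + 71 = 658, and 001010010010 = 512 + 128 + 16 + 2 = 658 ✓



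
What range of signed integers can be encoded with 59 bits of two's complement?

For 59-bit two's complement:
Minimum: -2^58 = -288230376151711744
Maximum: 2^58 - 1 = 288230376151711743



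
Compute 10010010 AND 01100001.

AND: 1 only when both bits are 1
  10010010
& 01100001
----------
  00000000
Decimal: 146 & 97 = 0



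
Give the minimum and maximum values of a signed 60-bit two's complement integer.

For 60-bit two's complement:
Minimum: -2^59 = -576460752303423488
Maximum: 2^59 - 1 = 576460752303423487



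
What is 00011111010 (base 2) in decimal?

Sum of powers of 2 for each 1-bit:
2^1 + 2^3 + 2^4 + 2^5 + 2^6 + 2^7
= 2 + 8 + 16 + 32 + 64 + 128
= 250



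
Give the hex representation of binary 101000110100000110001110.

Group into 4-bit nibbles from right:
  1010 = A
  0011 = 3
  0100 = 4
  0001 = 1
  1000 = 8
  1110 = E
Result: A3418E



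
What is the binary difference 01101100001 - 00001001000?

Method 1 - Direct subtraction (column by column from the right: bit − bit − borrow-in; if negative, add 2 and borrow 1 from the next column):
borrow: 00000110000
        01101100001
-       00001001000
-------------------
        01100011001

Method 2 - Add two's complement:
Two's complement of 00001001000: invert → 11110110111, add 1 → 11110111000
  01101100001
+ 11110111000
-------------
 101100011001  (end carry out of the top bit = 1)
Discarding the end carry: 01100011001
Decimal check:
  01101100001 = 512 + 256 + 64 + 32 + 1 = 865
  00001001000 = 64 + 8 = 72
  865 - 72 = 793, and 01100011001 = 512 + 256 + 16 + 8 + 1 = 793 ✓



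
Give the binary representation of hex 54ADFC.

Convert each hex digit to 4 bits:
  5 = 0101
  4 = 0100
  A = 1010
  D = 1101
  F = 1111
  C = 1100
Concatenate: 010101001010110111111100



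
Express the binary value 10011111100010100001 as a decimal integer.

Sum of powers of 2 for each 1-bit:
2^0 + 2^5 + 2^7 + 2^11 + 2^12 + 2^13 + 2^14 + 2^15 + 2^16 + 2^19
= 1 + 32 + 128 + 2048 + 4096 + 8192 + 16384 + 32768 + 65536 + 524288
= 653473



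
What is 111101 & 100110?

AND: 1 only when both bits are 1
  111101
& 100110
--------
  100100
Decimal: 61 & 38 = 36



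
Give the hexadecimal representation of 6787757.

Using repeated division by 16 (digits 10–15 are A–F):
6787757 ÷ 16 = 424234 remainder 13 (D)
424234 ÷ 16 = 26514 remainder 10 (A)
26514 ÷ 16 = 1657 remainder 2
1657 ÷ 16 = 103 remainder 9
103 ÷ 16 = 6 remainder 7
6 ÷ 16 = 0 remainder 6
Reading remainders bottom to top: 6792AD



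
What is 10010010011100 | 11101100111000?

OR: 1 when either bit is 1
  10010010011100
| 11101100111000
----------------
  11111110111100
Decimal: 9372 | 15160 = 16316



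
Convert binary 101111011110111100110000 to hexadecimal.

Group into 4-bit nibbles from right:
  1011 = B
  1101 = D
  1110 = E
  1111 = F
  0011 = 3
  0000 = 0
Result: BDEF30



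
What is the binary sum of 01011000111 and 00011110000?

Add column by column from the right: bit + bit + carry-in; write the sum mod 2, carry 1 when the sum is 2 or 3.
carry:  00110000000
        01011000111
+       00011110000
-------------------
       001110110111
(the carry out of the leftmost column, 0, becomes the leading bit)
Decimal check:
  01011000111 = 512 + 128 + 64 + 4 + 2 + 1 = 711
  00011110000 = 128 + 64 + 32 + 16 = 240
  711 + 240 = 951, and 001110110111 = 512 + 256 + 128 + 32 + 16 + 4 + 2 + 1 = 951 ✓



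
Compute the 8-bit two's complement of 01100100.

Original: 01100100
Step 1 - Invert all bits: 10011011
Step 2 - Add 1: 10011100
Verification: 01100100 + 10011100 = 100000000; discarding the end carry (carry out of the top bit) leaves the 8-bit value 00000000, as required for x + (-x)



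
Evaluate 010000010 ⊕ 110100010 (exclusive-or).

XOR: 1 when bits differ
  010000010
^ 110100010
-----------
  100100000
Decimal: 130 ^ 418 = 288



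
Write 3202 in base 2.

Using repeated division by 2:
3202 ÷ 2 = 1601 remainder 0
1601 ÷ 2 = 800 remainder 1
800 ÷ 2 = 400 remainder 0
400 ÷ 2 = 200 remainder 0
200 ÷ 2 = 100 remainder 0
100 ÷ 2 = 50 remainder 0
50 ÷ 2 = 25 remainder 0
25 ÷ 2 = 12 remainder 1
12 ÷ 2 = 6 remainder 0
6 ÷ 2 = 3 remainder 0
3 ÷ 2 = 1 remainder 1
1 ÷ 2 = 0 remainder 1
Reading remainders bottom to top: 110010000010



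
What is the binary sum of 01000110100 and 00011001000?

Add column by column from the right: bit + bit + carry-in; write the sum mod 2, carry 1 when the sum is 2 or 3.
carry:  00000000000
        01000110100
+       00011001000
-------------------
       001011111100
(the carry out of the leftmost column, 0, becomes the leading bit)
Decimal check:
  01000110100 = 512 + 32 + 16 + 4 = 564
  00011001000 = 128 + 64 + 8 = 200
  564 + 200 = 764, and 001011111100 = 512 + 128 + 64 + 32 + 16 + 8 + 4 = 764 ✓



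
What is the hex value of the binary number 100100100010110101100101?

Group into 4-bit nibbles from right:
  1001 = 9
  0010 = 2
  0010 = 2
  1101 = D
  0110 = 6
  0101 = 5
Result: 922D65



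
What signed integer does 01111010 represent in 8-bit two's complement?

Binary: 01111010
Sign bit: 0 (non-negative)
Read directly as an unsigned value:
01111010 = 64 + 32 + 16 + 8 + 2 = 122
Value: 122



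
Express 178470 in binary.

Using repeated division by 2:
178470 ÷ 2 = 89235 remainder 0
89235 ÷ 2 = 44617 remainder 1
44617 ÷ 2 = 22308 remainder 1
22308 ÷ 2 = 11154 remainder 0
11154 ÷ 2 = 5577 remainder 0
5577 ÷ 2 = 2788 remainder 1
2788 ÷ 2 = 1394 remainder 0
1394 ÷ 2 = 697 remainder 0
697 ÷ 2 = 348 remainder 1
348 ÷ 2 = 174 remainder 0
174 ÷ 2 = 87 remainder 0
87 ÷ 2 = 43 remainder 1
43 ÷ 2 = 21 remainder 1
21 ÷ 2 = 10 remainder 1
10 ÷ 2 = 5 remainder 0
5 ÷ 2 = 2 remainder 1
2 ÷ 2 = 1 remainder 0
1 ÷ 2 = 0 remainder 1
Reading remainders bottom to top: 101011100100100110



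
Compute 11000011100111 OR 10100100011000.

OR: 1 when either bit is 1
  11000011100111
| 10100100011000
----------------
  11100111111111
Decimal: 12519 | 10520 = 14847



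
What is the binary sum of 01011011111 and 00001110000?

Add column by column from the right: bit + bit + carry-in; write the sum mod 2, carry 1 when the sum is 2 or 3.
carry:  00111100000
        01011011111
+       00001110000
-------------------
       001101001111
(the carry out of the leftmost column, 0, becomes the leading bit)
Decimal check:
  01011011111 = 512 + 128 + 64 + 16 + 8 + 4 + 2 + 1 = 735
  00001110000 = 64 + 32 + 16 = 112
  735 + 112 = 847, and 001101001111 = 512 + 256 + 64 + 8 + 4 + 2 + 1 = 847 ✓



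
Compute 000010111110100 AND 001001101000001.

AND: 1 only when both bits are 1
  000010111110100
& 001001101000001
-----------------
  000000101000000
Decimal: 1524 & 4929 = 320



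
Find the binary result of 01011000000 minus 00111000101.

Method 1 - Direct subtraction (column by column from the right: bit − bit − borrow-in; if negative, add 2 and borrow 1 from the next column):
borrow: 01111111110
        01011000000
-       00111000101
-------------------
        00011111011

Method 2 - Add two's complement:
Two's complement of 00111000101: invert → 11000111010, add 1 → 11000111011
  01011000000
+ 11000111011
-------------
 100011111011  (end carry out of the top bit = 1)
Discarding the end carry: 00011111011
Decimal check:
  01011000000 = 512 + 128 + 64 = 704
  00111000101 = 256 + 128 + 64 + 4 + 1 = 453
  704 - 453 = 251, and 00011111011 = 128 + 64 + 32 + 16 + 8 + 2 + 1 = 251 ✓



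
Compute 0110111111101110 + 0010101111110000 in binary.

Add column by column from the right: bit + bit + carry-in; write the sum mod 2, carry 1 when the sum is 2 or 3.
carry:  1101111111000000
        0110111111101110
+       0010101111110000
------------------------
       01001101111011110
(the carry out of the leftmost column, 0, becomes the leading bit)
Decimal check:
  0110111111101110 = 16384 + 8192 + 2048 + 1024 + 512 + 256 + 128 + 64 + 32 + 8 + 4 + 2 = 28654
  0010101111110000 = 8192 + 2048 + 512 + 256 + 128 + 64 + 32 + 16 = 11248
  28654 + 11248 = 39902, and 01001101111011110 = 32768 + 4096 + 2048 + 512 + 256 + 128 + 64 + 16 + 8 + 4 + 2 = 39902 ✓



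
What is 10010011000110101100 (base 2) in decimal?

Sum of powers of 2 for each 1-bit:
2^2 + 2^3 + 2^5 + 2^7 + 2^8 + 2^12 + 2^13 + 2^16 + 2^19
= 4 + 8 + 32 + 128 + 256 + 4096 + 8192 + 65536 + 524288
= 602540



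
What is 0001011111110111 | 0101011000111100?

OR: 1 when either bit is 1
  0001011111110111
| 0101011000111100
------------------
  0101011111111111
Decimal: 6135 | 22076 = 22527



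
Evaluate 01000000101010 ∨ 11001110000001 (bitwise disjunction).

OR: 1 when either bit is 1
  01000000101010
| 11001110000001
----------------
  11001110101011
Decimal: 4138 | 13185 = 13227



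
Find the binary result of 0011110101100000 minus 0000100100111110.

Method 1 - Direct subtraction (column by column from the right: bit − bit − borrow-in; if negative, add 2 and borrow 1 from the next column):
borrow: 0000000001111100
        0011110101100000
-       0000100100111110
------------------------
        0011010000100010

Method 2 - Add two's complement:
Two's complement of 0000100100111110: invert → 1111011011000001, add 1 → 1111011011000010
  0011110101100000
+ 1111011011000010
------------------
 10011010000100010  (end carry out of the top bit = 1)
Discarding the end carry: 0011010000100010
Decimal check:
  0011110101100000 = 8192 + 4096 + 2048 + 1024 + 256 + 64 + 32 = 15712
  0000100100111110 = 2048 + 256 + 32 + 16 + 8 + 4 + 2 = 2366
  15712 - 2366 = 13346, and 0011010000100010 = 8192 + 4096 + 1024 + 32 + 2 = 13346 ✓



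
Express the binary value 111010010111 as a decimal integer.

Sum of powers of 2 for each 1-bit:
2^0 + 2^1 + 2^2 + 2^4 + 2^7 + 2^9 + 2^10 + 2^11
= 1 + 2 + 4 + 16 + 128 + 512 + 1024 + 2048
= 3735



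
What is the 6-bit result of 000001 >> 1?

Original: 000001 (decimal 1)
Shift right by 1 position
Drop the 1 low bit; fill with zero on the left
Result: 000000 (decimal 0)
Equivalent: 1 >> 1 = 1 ÷ 2^1 = 0



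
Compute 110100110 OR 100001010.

OR: 1 when either bit is 1
  110100110
| 100001010
-----------
  110101110
Decimal: 422 | 266 = 430



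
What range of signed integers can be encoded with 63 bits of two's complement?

For 63-bit two's complement:
Minimum: -2^62 = -4611686018427387904
Maximum: 2^62 - 1 = 4611686018427387903



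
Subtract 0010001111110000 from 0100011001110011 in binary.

Method 1 - Direct subtraction (column by column from the right: bit − bit − borrow-in; if negative, add 2 and borrow 1 from the next column):
borrow: 0100011100000000
        0100011001110011
-       0010001111110000
------------------------
        0010001010000011

Method 2 - Add two's complement:
Two's complement of 0010001111110000: invert → 1101110000001111, add 1 → 1101110000010000
  0100011001110011
+ 1101110000010000
------------------
 10010001010000011  (end carry out of the top bit = 1)
Discarding the end carry: 0010001010000011
Decimal check:
  0100011001110011 = 16384 + 1024 + 512 + 64 + 32 + 16 + 2 + 1 = 18035
  0010001111110000 = 8192 + 512 + 256 + 128 + 64 + 32 + 16 = 9200
  18035 - 9200 = 8835, and 0010001010000011 = 8192 + 512 + 128 + 2 + 1 = 8835 ✓



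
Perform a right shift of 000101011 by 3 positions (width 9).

Original: 000101011 (decimal 43)
Shift right by 3 positions
Drop the 3 low bits; fill with zeros on the left
Result: 000000101 (decimal 5)
Equivalent: 43 >> 3 = 43 ÷ 2^3 = 5



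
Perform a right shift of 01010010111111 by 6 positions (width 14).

Original: 01010010111111 (decimal 5311)
Shift right by 6 positions
Drop the 6 low bits; fill with zeros on the left
Result: 00000001010010 (decimal 82)
Equivalent: 5311 >> 6 = 5311 ÷ 2^6 = 82



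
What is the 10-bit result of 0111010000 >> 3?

Original: 0111010000 (decimal 464)
Shift right by 3 positions
Drop the 3 low bits; fill with zeros on the left
Result: 0000111010 (decimal 58)
Equivalent: 464 >> 3 = 464 ÷ 2^3 = 58



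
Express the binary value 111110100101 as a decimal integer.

Sum of powers of 2 for each 1-bit:
2^0 + 2^2 + 2^5 + 2^7 + 2^8 + 2^9 + 2^10 + 2^11
= 1 + 4 + 32 + 128 + 256 + 512 + 1024 + 2048
= 4005



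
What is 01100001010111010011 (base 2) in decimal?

Sum of powers of 2 for each 1-bit:
2^0 + 2^1 + 2^4 + 2^6 + 2^7 + 2^8 + 2^10 + 2^12 + 2^17 + 2^18
= 1 + 2 + 16 + 64 + 128 + 256 + 1024 + 4096 + 131072 + 262144
= 398803



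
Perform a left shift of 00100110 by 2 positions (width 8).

Original: 00100110 (decimal 38)
Shift left by 2 positions
Append 2 zeros on the right
Result: 10011000 (decimal 152)
Equivalent: 38 << 2 = 38 × 2^2 = 152



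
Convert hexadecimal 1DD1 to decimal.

Expand by place value (powers of 16):
Digit values: D = 13
1DD1 = 1 × 16^3 + 13 × 16^2 + 13 × 16^1 + 1 × 16^0
= 1 × 4096 + 13 × 256 + 13 × 16 + 1 × 1
= 4096 + 3328 + 208 + 1
= 7633



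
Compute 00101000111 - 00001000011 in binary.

Method 1 - Direct subtraction (column by column from the right: bit − bit − borrow-in; if negative, add 2 and borrow 1 from the next column):
borrow: 00000000000
        00101000111
-       00001000011
-------------------
        00100000100

Method 2 - Add two's complement:
Two's complement of 00001000011: invert → 11110111100, add 1 → 11110111101
  00101000111
+ 11110111101
-------------
 100100000100  (end carry out of the top bit = 1)
Discarding the end carry: 00100000100
Decimal check:
  00101000111 = 256 + 64 + 4 + 2 + 1 = 327
  00001000011 = 64 + 2 + 1 = 67
  327 - 67 = 260, and 00100000100 = 256 + 4 = 260 ✓



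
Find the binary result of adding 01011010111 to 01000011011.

Add column by column from the right: bit + bit + carry-in; write the sum mod 2, carry 1 when the sum is 2 or 3.
carry:  10000111110
        01011010111
+       01000011011
-------------------
       010011110010
(the carry out of the leftmost column, 0, becomes the leading bit)
Decimal check:
  01011010111 = 512 + 128 + 64 + 16 + 4 + 2 + 1 = 727
  01000011011 = 512 + 16 + 8 + 2 + 1 = 539
  727 + 539 = 1266, and 010011110010 = 1024 + 128 + 64 + 32 + 16 + 2 = 1266 ✓

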